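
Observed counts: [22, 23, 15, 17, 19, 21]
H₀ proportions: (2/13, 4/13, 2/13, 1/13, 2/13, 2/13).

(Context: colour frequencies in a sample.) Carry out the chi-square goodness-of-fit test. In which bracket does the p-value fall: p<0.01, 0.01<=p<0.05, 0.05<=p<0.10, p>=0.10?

p-value bracket: 0.01<=p<0.05

n = 117; E_i = n·p_i = [18.00, 36.00, 18.00, 9.00, 18.00, 18.00]
χ² = (22−18.00)²/18.00 + (23−36.00)²/36.00 + (15−18.00)²/18.00 + (17−9.00)²/9.00 + (19−18.00)²/18.00 + (21−18.00)²/18.00 = 13.7500
df = 5
p-value (upper-tail) = 0.01728
→ bracket: 0.01<=p<0.05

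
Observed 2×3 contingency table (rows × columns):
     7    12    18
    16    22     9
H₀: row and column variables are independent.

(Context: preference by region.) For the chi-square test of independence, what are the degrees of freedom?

degrees of freedom = 2

df = (r−1)(c−1) = (2−1)·(3−1) = 2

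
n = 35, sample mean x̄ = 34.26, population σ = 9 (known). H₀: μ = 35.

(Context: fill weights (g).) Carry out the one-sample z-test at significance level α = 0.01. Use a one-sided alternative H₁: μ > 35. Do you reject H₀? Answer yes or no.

reject H₀: no

SE = σ/√n = 9/√35 = 1.5213
z = (x̄−μ₀)/SE = (34.26−35)/1.5213 = -0.4864
p-value (one-sided, H₁ greater) = 0.68667
At α=0.01: p ≥ α → fail to reject H₀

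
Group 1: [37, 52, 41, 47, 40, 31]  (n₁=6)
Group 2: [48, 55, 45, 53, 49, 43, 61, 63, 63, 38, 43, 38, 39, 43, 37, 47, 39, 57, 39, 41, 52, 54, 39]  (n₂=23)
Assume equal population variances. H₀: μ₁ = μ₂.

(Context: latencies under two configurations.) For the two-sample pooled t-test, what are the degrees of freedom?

df = n₁ + n₂ − 2 = 6 + 23 − 2 = 27

degrees of freedom = 27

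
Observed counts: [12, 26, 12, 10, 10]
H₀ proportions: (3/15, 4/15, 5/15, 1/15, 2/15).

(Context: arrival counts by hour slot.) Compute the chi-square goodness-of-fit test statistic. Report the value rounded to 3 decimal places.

test statistic = 14.814

n = 70; E_i = n·p_i = [14.00, 18.67, 23.33, 4.67, 9.33]
χ² = (12−14.00)²/14.00 + (26−18.67)²/18.67 + (12−23.33)²/23.33 + (10−4.67)²/4.67 + (10−9.33)²/9.33 = 14.8143
df = 4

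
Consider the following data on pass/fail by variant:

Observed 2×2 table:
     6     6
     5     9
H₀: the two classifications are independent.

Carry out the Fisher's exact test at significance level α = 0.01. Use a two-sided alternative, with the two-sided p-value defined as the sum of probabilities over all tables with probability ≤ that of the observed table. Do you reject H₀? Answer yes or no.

Margins: r₁=12, r₂=14, c₁=11, c₂=15, n=26
p_obs = C(12,6)·C(14,5)/C(26,11); sum pmf over tables with pmf ≤ p_obs
p-value (two-sided) = 0.69217
At α=0.01: p ≥ α → fail to reject H₀

reject H₀: no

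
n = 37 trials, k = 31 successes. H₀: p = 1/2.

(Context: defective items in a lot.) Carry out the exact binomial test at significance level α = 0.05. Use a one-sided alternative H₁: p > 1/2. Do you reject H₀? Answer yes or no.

reject H₀: yes

Exact binomial: n=37, k=31, p₀=1/2=0.5000
P(X≥31) from Σ C(n,i)·p₀^i·(1−p₀)^(n−i)
p-value (one-sided, H₁ greater) = 0.00002
At α=0.05: p < α → reject H₀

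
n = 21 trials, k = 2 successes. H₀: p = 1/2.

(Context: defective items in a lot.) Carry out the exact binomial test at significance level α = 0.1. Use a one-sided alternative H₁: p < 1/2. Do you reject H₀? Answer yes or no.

reject H₀: yes

Exact binomial: n=21, k=2, p₀=1/2=0.5000
P(X≤2) from Σ C(n,i)·p₀^i·(1−p₀)^(n−i)
p-value (one-sided, H₁ less) = 0.00011
At α=0.1: p < α → reject H₀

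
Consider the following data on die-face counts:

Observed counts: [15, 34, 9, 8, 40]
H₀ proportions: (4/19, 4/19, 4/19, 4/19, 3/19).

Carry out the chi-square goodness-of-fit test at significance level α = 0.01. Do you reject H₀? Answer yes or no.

reject H₀: yes

n = 106; E_i = n·p_i = [22.32, 22.32, 22.32, 22.32, 16.74]
χ² = (15−22.32)²/22.32 + (34−22.32)²/22.32 + (9−22.32)²/22.32 + (8−22.32)²/22.32 + (40−16.74)²/16.74 = 57.9796
df = 4
p-value (upper-tail) = 0.00000
At α=0.01: p < α → reject H₀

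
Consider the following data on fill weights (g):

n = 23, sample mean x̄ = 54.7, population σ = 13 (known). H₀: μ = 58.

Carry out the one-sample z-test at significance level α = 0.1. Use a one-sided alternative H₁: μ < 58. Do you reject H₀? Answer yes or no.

reject H₀: no

SE = σ/√n = 13/√23 = 2.7107
z = (x̄−μ₀)/SE = (54.7−58)/2.7107 = -1.2174
p-value (one-sided, H₁ less) = 0.11173
At α=0.1: p ≥ α → fail to reject H₀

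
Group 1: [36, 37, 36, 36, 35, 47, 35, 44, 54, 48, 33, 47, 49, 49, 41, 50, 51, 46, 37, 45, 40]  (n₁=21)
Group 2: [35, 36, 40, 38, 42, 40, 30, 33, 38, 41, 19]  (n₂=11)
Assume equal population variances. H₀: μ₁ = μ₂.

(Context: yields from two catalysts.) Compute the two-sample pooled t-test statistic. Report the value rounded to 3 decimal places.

test statistic = 2.904

x̄₁=42.667, s₁=6.460, n₁=21
x̄₂=35.636, s₂=6.592, n₂=11
s_p² = [20·6.460² + 10·6.592²]/30 = 42.3071
SE = √(s_p²·(1/21+1/11)) = 2.4209
t = (42.667−35.636)/2.4209 = 2.9040
df = 30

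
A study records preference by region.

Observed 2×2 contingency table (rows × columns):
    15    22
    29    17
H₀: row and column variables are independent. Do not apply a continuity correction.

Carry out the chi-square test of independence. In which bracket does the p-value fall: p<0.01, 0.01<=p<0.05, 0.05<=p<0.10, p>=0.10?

p-value bracket: 0.01<=p<0.05

Row totals [37, 46], col totals [44, 39], n=83
χ² = (15−19.61)²/19.61 + (22−17.39)²/17.39 + (29−24.39)²/24.39 + (17−21.61)²/21.61 = 4.1687
df = 1
p-value (upper-tail) = 0.04118
→ bracket: 0.01<=p<0.05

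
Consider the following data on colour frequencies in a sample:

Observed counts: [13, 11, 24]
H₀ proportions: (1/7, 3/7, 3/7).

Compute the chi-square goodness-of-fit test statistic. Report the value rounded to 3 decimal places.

test statistic = 10.528

n = 48; E_i = n·p_i = [6.86, 20.57, 20.57]
χ² = (13−6.86)²/6.86 + (11−20.57)²/20.57 + (24−20.57)²/20.57 = 10.5278
df = 2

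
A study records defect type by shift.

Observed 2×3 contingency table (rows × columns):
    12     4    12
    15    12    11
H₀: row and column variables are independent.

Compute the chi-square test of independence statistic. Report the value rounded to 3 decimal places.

test statistic = 2.929

Row totals [28, 38], col totals [27, 16, 23], n=66
χ² = (12−11.45)²/11.45 + (4−6.79)²/6.79 + (12−9.76)²/9.76 + (15−15.55)²/15.55 + (12−9.21)²/9.21 + (11−13.24)²/13.24 = 2.9289
df = 2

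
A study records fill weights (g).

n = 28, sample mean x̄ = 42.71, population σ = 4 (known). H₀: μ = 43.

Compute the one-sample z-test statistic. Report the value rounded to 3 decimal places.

test statistic = -0.384

SE = σ/√n = 4/√28 = 0.7559
z = (x̄−μ₀)/SE = (42.71−43)/0.7559 = -0.3836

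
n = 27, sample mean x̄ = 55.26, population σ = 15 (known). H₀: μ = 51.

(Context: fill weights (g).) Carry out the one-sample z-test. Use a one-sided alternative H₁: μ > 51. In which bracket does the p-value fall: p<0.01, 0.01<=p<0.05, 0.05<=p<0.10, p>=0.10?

p-value bracket: 0.05<=p<0.10

SE = σ/√n = 15/√27 = 2.8868
z = (x̄−μ₀)/SE = (55.26−51)/2.8868 = 1.4757
p-value (one-sided, H₁ greater) = 0.07001
→ bracket: 0.05<=p<0.10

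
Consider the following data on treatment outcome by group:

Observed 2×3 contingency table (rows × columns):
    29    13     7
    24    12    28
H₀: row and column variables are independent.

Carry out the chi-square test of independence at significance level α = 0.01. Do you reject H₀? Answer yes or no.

reject H₀: yes

Row totals [49, 64], col totals [53, 25, 35], n=113
χ² = (29−22.98)²/22.98 + (13−10.84)²/10.84 + (7−15.18)²/15.18 + (24−30.02)²/30.02 + (12−14.16)²/14.16 + (28−19.82)²/19.82 = 11.3200
df = 2
p-value (upper-tail) = 0.00348
At α=0.01: p < α → reject H₀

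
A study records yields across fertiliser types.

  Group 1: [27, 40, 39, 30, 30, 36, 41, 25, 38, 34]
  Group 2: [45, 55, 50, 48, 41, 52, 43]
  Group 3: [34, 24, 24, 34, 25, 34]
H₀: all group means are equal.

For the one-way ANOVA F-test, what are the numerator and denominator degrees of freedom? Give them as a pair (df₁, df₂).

k = 3 groups, N = 23 total
df = (k−1, N−k) = (3−1, 23−3) = (2, 20)

degrees of freedom = [2, 20]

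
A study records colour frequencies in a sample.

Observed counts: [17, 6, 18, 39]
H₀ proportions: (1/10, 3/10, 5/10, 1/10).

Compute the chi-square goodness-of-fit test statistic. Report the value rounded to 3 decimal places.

n = 80; E_i = n·p_i = [8.00, 24.00, 40.00, 8.00]
χ² = (17−8.00)²/8.00 + (6−24.00)²/24.00 + (18−40.00)²/40.00 + (39−8.00)²/8.00 = 155.8500
df = 3

test statistic = 155.850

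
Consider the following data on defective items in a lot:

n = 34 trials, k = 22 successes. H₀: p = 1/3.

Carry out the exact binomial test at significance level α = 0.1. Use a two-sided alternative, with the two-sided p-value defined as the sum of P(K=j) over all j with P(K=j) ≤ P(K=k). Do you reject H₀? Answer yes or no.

reject H₀: yes

Exact binomial: n=34, k=22, p₀=1/3=0.3333
P(X=j) = C(n,j)·p₀^j·(1−p₀)^(n−j); p = Σ P(X=j) over j with P(X=j) ≤ P(X=22)
p-value (two-sided) = 0.00020
At α=0.1: p < α → reject H₀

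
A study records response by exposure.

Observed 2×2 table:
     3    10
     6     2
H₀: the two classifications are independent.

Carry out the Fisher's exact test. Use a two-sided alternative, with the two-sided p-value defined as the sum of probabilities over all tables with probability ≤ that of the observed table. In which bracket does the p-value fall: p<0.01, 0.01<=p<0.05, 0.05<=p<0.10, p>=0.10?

p-value bracket: 0.01<=p<0.05

Margins: r₁=13, r₂=8, c₁=9, c₂=12, n=21
p_obs = C(13,3)·C(8,6)/C(21,9); sum pmf over tables with pmf ≤ p_obs
p-value (two-sided) = 0.03184
→ bracket: 0.01<=p<0.05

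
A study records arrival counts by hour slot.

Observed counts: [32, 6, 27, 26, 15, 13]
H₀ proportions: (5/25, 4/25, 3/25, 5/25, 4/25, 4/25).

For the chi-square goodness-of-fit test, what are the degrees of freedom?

degrees of freedom = 5

df = k − 1 = 6 − 1 = 5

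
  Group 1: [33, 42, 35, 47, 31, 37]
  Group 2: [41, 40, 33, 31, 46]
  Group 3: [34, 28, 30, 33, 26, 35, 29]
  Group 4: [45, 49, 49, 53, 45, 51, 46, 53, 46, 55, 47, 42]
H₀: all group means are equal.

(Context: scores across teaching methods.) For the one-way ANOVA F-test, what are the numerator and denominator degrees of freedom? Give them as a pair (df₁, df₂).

degrees of freedom = [3, 26]

k = 4 groups, N = 30 total
df = (k−1, N−k) = (4−1, 30−4) = (3, 26)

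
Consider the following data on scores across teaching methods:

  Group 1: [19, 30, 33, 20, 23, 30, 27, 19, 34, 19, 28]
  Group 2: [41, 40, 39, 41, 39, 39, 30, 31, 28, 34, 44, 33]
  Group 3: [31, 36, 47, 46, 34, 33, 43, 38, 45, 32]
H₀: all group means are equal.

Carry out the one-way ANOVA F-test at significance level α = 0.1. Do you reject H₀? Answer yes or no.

Group means [25.64, 36.58, 38.50], grand mean 33.515
SSB = Σnᵢ(x̄ᵢ−x̄)² = 1044.280; SSW = ΣΣ(x−x̄ᵢ)² = 977.962
MSB = 1044.280/2 = 522.1402; MSW = 977.962/30 = 32.5987
F = MSB/MSW = 16.0172
df = (2, 30)
p-value (upper-tail) = 0.00002
At α=0.1: p < α → reject H₀

reject H₀: yes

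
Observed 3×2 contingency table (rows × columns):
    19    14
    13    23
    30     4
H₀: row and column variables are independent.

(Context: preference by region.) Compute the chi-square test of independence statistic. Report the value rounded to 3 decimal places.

test statistic = 19.966

Row totals [33, 36, 34], col totals [62, 41], n=103
χ² = (19−19.86)²/19.86 + (14−13.14)²/13.14 + (13−21.67)²/21.67 + (23−14.33)²/14.33 + (30−20.47)²/20.47 + (4−13.53)²/13.53 = 19.9661
df = 2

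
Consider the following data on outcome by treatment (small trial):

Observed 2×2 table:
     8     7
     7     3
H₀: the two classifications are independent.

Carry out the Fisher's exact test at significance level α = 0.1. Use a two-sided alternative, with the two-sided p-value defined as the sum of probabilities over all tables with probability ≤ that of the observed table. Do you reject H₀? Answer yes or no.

reject H₀: no

Margins: r₁=15, r₂=10, c₁=15, c₂=10, n=25
p_obs = C(15,8)·C(10,7)/C(25,15); sum pmf over tables with pmf ≤ p_obs
p-value (two-sided) = 0.67846
At α=0.1: p ≥ α → fail to reject H₀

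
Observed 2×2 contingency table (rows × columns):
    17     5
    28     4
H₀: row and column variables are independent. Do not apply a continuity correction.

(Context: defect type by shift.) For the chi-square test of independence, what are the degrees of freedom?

df = (r−1)(c−1) = (2−1)·(2−1) = 1

degrees of freedom = 1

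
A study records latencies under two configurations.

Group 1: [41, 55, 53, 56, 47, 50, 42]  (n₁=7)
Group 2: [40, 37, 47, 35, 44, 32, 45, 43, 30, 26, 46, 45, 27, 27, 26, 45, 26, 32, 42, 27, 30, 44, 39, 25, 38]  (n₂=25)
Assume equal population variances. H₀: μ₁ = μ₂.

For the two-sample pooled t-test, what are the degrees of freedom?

degrees of freedom = 30

df = n₁ + n₂ − 2 = 7 + 25 − 2 = 30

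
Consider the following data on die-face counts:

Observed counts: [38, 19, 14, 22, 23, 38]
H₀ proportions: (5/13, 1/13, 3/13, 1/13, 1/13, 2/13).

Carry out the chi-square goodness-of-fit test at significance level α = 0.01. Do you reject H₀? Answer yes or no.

reject H₀: yes

n = 154; E_i = n·p_i = [59.23, 11.85, 35.54, 11.85, 11.85, 23.69]
χ² = (38−59.23)²/59.23 + (19−11.85)²/11.85 + (14−35.54)²/35.54 + (22−11.85)²/11.85 + (23−11.85)²/11.85 + (38−23.69)²/23.69 = 52.8294
df = 5
p-value (upper-tail) = 0.00000
At α=0.01: p < α → reject H₀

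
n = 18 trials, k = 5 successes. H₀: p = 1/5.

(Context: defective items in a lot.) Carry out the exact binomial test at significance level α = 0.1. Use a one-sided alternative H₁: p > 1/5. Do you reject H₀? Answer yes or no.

Exact binomial: n=18, k=5, p₀=1/5=0.2000
P(X≥5) from Σ C(n,i)·p₀^i·(1−p₀)^(n−i)
p-value (one-sided, H₁ greater) = 0.28365
At α=0.1: p ≥ α → fail to reject H₀

reject H₀: no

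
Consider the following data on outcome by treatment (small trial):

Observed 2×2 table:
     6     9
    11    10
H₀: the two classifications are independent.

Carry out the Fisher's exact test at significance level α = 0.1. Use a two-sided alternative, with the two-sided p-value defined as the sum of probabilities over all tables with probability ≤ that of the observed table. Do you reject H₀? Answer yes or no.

Margins: r₁=15, r₂=21, c₁=17, c₂=19, n=36
p_obs = C(15,6)·C(21,11)/C(36,17); sum pmf over tables with pmf ≤ p_obs
p-value (two-sided) = 0.51600
At α=0.1: p ≥ α → fail to reject H₀

reject H₀: no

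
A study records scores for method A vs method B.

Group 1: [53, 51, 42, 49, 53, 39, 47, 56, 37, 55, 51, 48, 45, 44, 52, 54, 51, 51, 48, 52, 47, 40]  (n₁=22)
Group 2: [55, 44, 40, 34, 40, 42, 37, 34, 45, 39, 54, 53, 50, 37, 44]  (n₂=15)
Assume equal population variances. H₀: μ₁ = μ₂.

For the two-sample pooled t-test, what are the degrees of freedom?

degrees of freedom = 35

df = n₁ + n₂ − 2 = 22 + 15 − 2 = 35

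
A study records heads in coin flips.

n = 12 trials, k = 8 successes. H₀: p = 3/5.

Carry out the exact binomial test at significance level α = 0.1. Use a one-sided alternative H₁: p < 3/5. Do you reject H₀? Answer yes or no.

reject H₀: no

Exact binomial: n=12, k=8, p₀=3/5=0.6000
P(X≤8) from Σ C(n,i)·p₀^i·(1−p₀)^(n−i)
p-value (one-sided, H₁ less) = 0.77466
At α=0.1: p ≥ α → fail to reject H₀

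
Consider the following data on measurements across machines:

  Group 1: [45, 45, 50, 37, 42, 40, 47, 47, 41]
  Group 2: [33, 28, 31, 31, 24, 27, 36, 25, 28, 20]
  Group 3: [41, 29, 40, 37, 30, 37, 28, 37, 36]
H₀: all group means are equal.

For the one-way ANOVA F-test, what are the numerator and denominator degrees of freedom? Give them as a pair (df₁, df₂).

k = 3 groups, N = 28 total
df = (k−1, N−k) = (3−1, 28−3) = (2, 25)

degrees of freedom = [2, 25]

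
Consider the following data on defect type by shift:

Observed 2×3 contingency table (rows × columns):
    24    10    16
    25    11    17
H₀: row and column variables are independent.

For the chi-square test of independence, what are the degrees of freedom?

df = (r−1)(c−1) = (2−1)·(3−1) = 2

degrees of freedom = 2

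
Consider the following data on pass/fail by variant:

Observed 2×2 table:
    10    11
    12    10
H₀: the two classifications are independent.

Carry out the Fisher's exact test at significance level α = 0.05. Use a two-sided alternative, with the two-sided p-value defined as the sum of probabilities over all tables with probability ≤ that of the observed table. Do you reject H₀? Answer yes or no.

reject H₀: no

Margins: r₁=21, r₂=22, c₁=22, c₂=21, n=43
p_obs = C(21,10)·C(22,12)/C(43,22); sum pmf over tables with pmf ≤ p_obs
p-value (two-sided) = 0.76349
At α=0.05: p ≥ α → fail to reject H₀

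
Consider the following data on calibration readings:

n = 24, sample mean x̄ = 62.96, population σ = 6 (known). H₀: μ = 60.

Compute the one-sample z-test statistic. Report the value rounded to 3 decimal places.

SE = σ/√n = 6/√24 = 1.2247
z = (x̄−μ₀)/SE = (62.96−60)/1.2247 = 2.4168

test statistic = 2.417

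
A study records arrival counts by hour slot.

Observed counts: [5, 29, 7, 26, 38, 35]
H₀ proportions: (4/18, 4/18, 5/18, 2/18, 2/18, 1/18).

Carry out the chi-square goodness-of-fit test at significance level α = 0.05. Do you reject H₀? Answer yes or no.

n = 140; E_i = n·p_i = [31.11, 31.11, 38.89, 15.56, 15.56, 7.78]
χ² = (5−31.11)²/31.11 + (29−31.11)²/31.11 + (7−38.89)²/38.89 + (26−15.56)²/15.56 + (38−15.56)²/15.56 + (35−7.78)²/7.78 = 182.8814
df = 5
p-value (upper-tail) = 0.00000
At α=0.05: p < α → reject H₀

reject H₀: yes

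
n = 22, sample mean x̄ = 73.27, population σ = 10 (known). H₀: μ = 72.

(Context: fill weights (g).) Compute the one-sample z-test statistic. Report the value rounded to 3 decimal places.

SE = σ/√n = 10/√22 = 2.1320
z = (x̄−μ₀)/SE = (73.27−72)/2.1320 = 0.5957

test statistic = 0.596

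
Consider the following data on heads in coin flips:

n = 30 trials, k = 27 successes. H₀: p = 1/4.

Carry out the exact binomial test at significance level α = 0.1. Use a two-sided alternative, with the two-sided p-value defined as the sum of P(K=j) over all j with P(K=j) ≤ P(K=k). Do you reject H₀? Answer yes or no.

Exact binomial: n=30, k=27, p₀=1/4=0.2500
P(X=j) = C(n,j)·p₀^j·(1−p₀)^(n−j); p = Σ P(X=j) over j with P(X=j) ≤ P(X=27)
p-value (two-sided) = 0.00000
At α=0.1: p < α → reject H₀

reject H₀: yes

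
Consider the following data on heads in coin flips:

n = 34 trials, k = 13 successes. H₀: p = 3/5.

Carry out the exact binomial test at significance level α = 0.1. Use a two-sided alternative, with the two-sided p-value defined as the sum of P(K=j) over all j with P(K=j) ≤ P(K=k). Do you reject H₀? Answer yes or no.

Exact binomial: n=34, k=13, p₀=3/5=0.6000
P(X=j) = C(n,j)·p₀^j·(1−p₀)^(n−j); p = Σ P(X=j) over j with P(X=j) ≤ P(X=13)
p-value (two-sided) = 0.01321
At α=0.1: p < α → reject H₀

reject H₀: yes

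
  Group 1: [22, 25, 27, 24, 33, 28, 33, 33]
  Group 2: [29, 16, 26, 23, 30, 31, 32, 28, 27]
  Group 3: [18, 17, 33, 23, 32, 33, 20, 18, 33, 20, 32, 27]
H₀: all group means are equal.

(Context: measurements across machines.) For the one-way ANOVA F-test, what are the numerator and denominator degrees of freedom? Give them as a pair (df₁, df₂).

k = 3 groups, N = 29 total
df = (k−1, N−k) = (3−1, 29−3) = (2, 26)

degrees of freedom = [2, 26]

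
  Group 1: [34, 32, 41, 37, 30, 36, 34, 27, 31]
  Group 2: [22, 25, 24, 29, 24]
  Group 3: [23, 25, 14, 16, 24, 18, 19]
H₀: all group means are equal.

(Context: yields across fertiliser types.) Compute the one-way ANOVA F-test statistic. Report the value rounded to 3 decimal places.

Group means [33.56, 24.80, 19.86], grand mean 26.905
SSB = Σnᵢ(x̄ᵢ−x̄)² = 767.930; SSW = ΣΣ(x−x̄ᵢ)² = 271.879
MSB = 767.930/2 = 383.9651; MSW = 271.879/18 = 15.1044
F = MSB/MSW = 25.4207
df = (2, 18)

test statistic = 25.421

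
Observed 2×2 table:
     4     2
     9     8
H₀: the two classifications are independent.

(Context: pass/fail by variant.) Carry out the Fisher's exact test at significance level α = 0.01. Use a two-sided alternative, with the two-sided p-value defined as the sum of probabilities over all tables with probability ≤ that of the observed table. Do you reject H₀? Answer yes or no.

reject H₀: no

Margins: r₁=6, r₂=17, c₁=13, c₂=10, n=23
p_obs = C(6,4)·C(17,9)/C(23,13); sum pmf over tables with pmf ≤ p_obs
p-value (two-sided) = 0.66002
At α=0.01: p ≥ α → fail to reject H₀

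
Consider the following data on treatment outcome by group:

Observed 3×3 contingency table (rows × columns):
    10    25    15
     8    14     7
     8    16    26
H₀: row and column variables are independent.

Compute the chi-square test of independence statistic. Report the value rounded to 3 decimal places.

test statistic = 8.372

Row totals [50, 29, 50], col totals [26, 55, 48], n=129
χ² = (10−10.08)²/10.08 + (25−21.32)²/21.32 + (15−18.60)²/18.60 + (8−5.84)²/5.84 + (14−12.36)²/12.36 + (7−10.79)²/10.79 + (8−10.08)²/10.08 + (16−21.32)²/21.32 + (26−18.60)²/18.60 = 8.3721
df = 4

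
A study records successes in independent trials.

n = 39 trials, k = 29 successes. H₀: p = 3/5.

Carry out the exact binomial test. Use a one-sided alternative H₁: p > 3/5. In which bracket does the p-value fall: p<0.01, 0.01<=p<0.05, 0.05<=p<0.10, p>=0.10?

Exact binomial: n=39, k=29, p₀=3/5=0.6000
P(X≥29) from Σ C(n,i)·p₀^i·(1−p₀)^(n−i)
p-value (one-sided, H₁ greater) = 0.04505
→ bracket: 0.01<=p<0.05

p-value bracket: 0.01<=p<0.05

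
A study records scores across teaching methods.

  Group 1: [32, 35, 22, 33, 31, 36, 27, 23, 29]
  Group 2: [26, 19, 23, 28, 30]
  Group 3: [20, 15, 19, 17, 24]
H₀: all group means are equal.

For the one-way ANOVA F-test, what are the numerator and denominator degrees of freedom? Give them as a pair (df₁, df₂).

degrees of freedom = [2, 16]

k = 3 groups, N = 19 total
df = (k−1, N−k) = (3−1, 19−3) = (2, 16)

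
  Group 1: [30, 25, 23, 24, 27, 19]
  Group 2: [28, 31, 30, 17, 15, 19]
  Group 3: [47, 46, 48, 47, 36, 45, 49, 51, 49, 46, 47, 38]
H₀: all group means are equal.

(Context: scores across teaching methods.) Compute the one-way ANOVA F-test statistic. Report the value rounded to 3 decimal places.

Group means [24.67, 23.33, 45.75], grand mean 34.875
SSB = Σnᵢ(x̄ᵢ−x̄)² = 2843.708; SSW = ΣΣ(x−x̄ᵢ)² = 536.917
MSB = 2843.708/2 = 1421.8542; MSW = 536.917/21 = 25.5675
F = MSB/MSW = 55.6119
df = (2, 21)

test statistic = 55.612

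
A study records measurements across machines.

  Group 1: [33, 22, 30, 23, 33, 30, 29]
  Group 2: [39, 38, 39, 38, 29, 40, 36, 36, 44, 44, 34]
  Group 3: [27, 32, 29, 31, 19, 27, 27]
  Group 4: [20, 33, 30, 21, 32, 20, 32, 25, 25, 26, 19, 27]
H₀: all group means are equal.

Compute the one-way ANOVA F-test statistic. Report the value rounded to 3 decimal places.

test statistic = 15.134

Group means [28.57, 37.91, 27.43, 25.83], grand mean 30.243
SSB = Σnᵢ(x̄ᵢ−x̄)² = 954.806; SSW = ΣΣ(x−x̄ᵢ)² = 694.004
MSB = 954.806/3 = 318.2688; MSW = 694.004/33 = 21.0304
F = MSB/MSW = 15.1337
df = (3, 33)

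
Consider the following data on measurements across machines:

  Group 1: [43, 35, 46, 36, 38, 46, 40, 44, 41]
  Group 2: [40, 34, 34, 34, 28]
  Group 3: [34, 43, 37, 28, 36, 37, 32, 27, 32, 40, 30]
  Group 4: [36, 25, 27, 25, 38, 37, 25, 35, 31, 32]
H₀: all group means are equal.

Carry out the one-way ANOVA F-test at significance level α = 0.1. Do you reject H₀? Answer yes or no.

Group means [41.00, 34.00, 34.18, 31.10], grand mean 35.029
SSB = Σnᵢ(x̄ᵢ−x̄)² = 488.435; SSW = ΣΣ(x−x̄ᵢ)² = 704.536
MSB = 488.435/3 = 162.8117; MSW = 704.536/31 = 22.7270
F = MSB/MSW = 7.1638
df = (3, 31)
p-value (upper-tail) = 0.00086
At α=0.1: p < α → reject H₀

reject H₀: yes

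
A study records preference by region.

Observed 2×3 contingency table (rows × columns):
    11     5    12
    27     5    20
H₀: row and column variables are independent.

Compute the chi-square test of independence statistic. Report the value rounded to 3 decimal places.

Row totals [28, 52], col totals [38, 10, 32], n=80
χ² = (11−13.30)²/13.30 + (5−3.50)²/3.50 + (12−11.20)²/11.20 + (27−24.70)²/24.70 + (5−6.50)²/6.50 + (20−20.80)²/20.80 = 1.6888
df = 2

test statistic = 1.689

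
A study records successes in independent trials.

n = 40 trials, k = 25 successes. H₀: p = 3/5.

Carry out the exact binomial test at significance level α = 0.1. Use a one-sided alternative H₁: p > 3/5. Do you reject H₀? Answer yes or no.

Exact binomial: n=40, k=25, p₀=3/5=0.6000
P(X≥25) from Σ C(n,i)·p₀^i·(1−p₀)^(n−i)
p-value (one-sided, H₁ greater) = 0.44022
At α=0.1: p ≥ α → fail to reject H₀

reject H₀: no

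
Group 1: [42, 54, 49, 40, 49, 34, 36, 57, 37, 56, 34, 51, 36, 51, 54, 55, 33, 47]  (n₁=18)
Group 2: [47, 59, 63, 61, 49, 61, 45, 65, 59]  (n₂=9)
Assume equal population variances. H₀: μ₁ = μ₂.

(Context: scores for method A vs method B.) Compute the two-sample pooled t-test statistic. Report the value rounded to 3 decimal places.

x̄₁=45.278, s₁=8.676, n₁=18
x̄₂=56.556, s₂=7.468, n₂=9
s_p² = [17·8.676² + 8·7.468²]/25 = 69.0333
SE = √(s_p²·(1/18+1/9)) = 3.3920
t = (45.278−56.556)/3.3920 = -3.3248
df = 25

test statistic = -3.325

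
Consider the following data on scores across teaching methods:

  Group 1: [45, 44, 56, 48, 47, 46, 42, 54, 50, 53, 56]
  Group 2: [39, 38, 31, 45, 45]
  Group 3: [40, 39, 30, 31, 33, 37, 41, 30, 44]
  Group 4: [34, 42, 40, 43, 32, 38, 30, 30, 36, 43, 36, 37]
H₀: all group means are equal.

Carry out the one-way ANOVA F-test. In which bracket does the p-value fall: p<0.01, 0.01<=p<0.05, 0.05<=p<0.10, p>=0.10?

Group means [49.18, 39.60, 36.11, 36.75], grand mean 40.676
SSB = Σnᵢ(x̄ᵢ−x̄)² = 1174.133; SSW = ΣΣ(x−x̄ᵢ)² = 839.975
MSB = 1174.133/3 = 391.3776; MSW = 839.975/33 = 25.4538
F = MSB/MSW = 15.3760
df = (3, 33)
p-value (upper-tail) = 0.00000
→ bracket: p<0.01

p-value bracket: p<0.01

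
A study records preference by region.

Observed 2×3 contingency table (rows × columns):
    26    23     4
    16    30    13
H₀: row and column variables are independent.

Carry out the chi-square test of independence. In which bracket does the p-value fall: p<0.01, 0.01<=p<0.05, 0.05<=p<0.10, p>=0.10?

Row totals [53, 59], col totals [42, 53, 17], n=112
χ² = (26−19.88)²/19.88 + (23−25.08)²/25.08 + (4−8.04)²/8.04 + (16−22.12)²/22.12 + (30−27.92)²/27.92 + (13−8.96)²/8.96 = 7.7711
df = 2
p-value (upper-tail) = 0.02054
→ bracket: 0.01<=p<0.05

p-value bracket: 0.01<=p<0.05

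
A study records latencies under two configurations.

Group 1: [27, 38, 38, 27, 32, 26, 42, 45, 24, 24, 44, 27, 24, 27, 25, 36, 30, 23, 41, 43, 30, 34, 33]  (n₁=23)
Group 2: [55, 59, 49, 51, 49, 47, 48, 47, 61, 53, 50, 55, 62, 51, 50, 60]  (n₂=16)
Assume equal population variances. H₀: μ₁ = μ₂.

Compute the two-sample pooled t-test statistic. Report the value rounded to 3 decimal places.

x̄₁=32.174, s₁=7.303, n₁=23
x̄₂=52.938, s₂=5.118, n₂=16
s_p² = [22·7.303² + 15·5.118²]/37 = 42.3309
SE = √(s_p²·(1/23+1/16)) = 2.1181
t = (32.174−52.938)/2.1181 = -9.8031
df = 37

test statistic = -9.803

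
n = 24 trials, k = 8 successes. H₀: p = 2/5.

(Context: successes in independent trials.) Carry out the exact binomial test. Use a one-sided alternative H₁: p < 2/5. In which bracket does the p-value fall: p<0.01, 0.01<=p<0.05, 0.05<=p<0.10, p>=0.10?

p-value bracket: p>=0.10

Exact binomial: n=24, k=8, p₀=2/5=0.4000
P(X≤8) from Σ C(n,i)·p₀^i·(1−p₀)^(n−i)
p-value (one-sided, H₁ less) = 0.32792
→ bracket: p>=0.10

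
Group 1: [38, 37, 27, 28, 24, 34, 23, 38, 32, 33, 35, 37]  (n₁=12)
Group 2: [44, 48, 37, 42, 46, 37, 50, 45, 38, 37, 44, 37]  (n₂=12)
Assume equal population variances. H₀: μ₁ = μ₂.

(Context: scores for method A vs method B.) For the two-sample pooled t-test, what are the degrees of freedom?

df = n₁ + n₂ − 2 = 12 + 12 − 2 = 22

degrees of freedom = 22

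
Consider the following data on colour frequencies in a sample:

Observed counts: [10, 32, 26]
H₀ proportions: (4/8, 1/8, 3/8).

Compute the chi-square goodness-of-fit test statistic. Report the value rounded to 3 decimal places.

n = 68; E_i = n·p_i = [34.00, 8.50, 25.50]
χ² = (10−34.00)²/34.00 + (32−8.50)²/8.50 + (26−25.50)²/25.50 = 81.9216
df = 2

test statistic = 81.922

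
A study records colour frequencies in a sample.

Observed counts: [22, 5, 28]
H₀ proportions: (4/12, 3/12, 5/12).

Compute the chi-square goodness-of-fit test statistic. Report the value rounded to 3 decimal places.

test statistic = 7.429

n = 55; E_i = n·p_i = [18.33, 13.75, 22.92]
χ² = (22−18.33)²/18.33 + (5−13.75)²/13.75 + (28−22.92)²/22.92 = 7.4291
df = 2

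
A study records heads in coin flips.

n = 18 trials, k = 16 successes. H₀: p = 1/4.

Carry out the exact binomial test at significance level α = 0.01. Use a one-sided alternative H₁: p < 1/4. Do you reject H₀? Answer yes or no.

reject H₀: no

Exact binomial: n=18, k=16, p₀=1/4=0.2500
P(X≤16) from Σ C(n,i)·p₀^i·(1−p₀)^(n−i)
p-value (one-sided, H₁ less) = 1.00000
At α=0.01: p ≥ α → fail to reject H₀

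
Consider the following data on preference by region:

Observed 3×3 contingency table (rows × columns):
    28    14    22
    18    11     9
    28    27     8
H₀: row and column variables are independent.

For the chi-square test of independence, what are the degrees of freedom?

degrees of freedom = 4

df = (r−1)(c−1) = (3−1)·(3−1) = 4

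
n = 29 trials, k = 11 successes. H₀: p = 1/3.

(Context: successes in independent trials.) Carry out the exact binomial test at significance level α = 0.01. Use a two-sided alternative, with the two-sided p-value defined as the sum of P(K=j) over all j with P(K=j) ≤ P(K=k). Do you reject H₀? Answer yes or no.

reject H₀: no

Exact binomial: n=29, k=11, p₀=1/3=0.3333
P(X=j) = C(n,j)·p₀^j·(1−p₀)^(n−j); p = Σ P(X=j) over j with P(X=j) ≤ P(X=11)
p-value (two-sided) = 0.69397
At α=0.01: p ≥ α → fail to reject H₀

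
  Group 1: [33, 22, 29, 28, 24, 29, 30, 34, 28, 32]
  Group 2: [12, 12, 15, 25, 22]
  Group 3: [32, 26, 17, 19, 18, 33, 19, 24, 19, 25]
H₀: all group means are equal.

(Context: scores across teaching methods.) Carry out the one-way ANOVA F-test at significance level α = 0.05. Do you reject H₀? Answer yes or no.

reject H₀: yes

Group means [28.90, 17.20, 23.20], grand mean 24.280
SSB = Σnᵢ(x̄ᵢ−x̄)² = 475.740; SSW = ΣΣ(x−x̄ᵢ)² = 573.300
MSB = 475.740/2 = 237.8700; MSW = 573.300/22 = 26.0591
F = MSB/MSW = 9.1281
df = (2, 22)
p-value (upper-tail) = 0.00130
At α=0.05: p < α → reject H₀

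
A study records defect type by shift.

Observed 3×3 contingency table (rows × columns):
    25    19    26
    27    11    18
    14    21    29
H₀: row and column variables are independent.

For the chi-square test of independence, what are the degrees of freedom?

degrees of freedom = 4

df = (r−1)(c−1) = (3−1)·(3−1) = 4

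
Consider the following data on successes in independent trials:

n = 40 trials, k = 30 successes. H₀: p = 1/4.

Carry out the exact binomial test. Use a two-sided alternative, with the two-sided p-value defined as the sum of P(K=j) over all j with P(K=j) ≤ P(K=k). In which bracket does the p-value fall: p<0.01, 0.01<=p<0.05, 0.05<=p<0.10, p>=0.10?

p-value bracket: p<0.01

Exact binomial: n=40, k=30, p₀=1/4=0.2500
P(X=j) = C(n,j)·p₀^j·(1−p₀)^(n−j); p = Σ P(X=j) over j with P(X=j) ≤ P(X=30)
p-value (two-sided) = 0.00000
→ bracket: p<0.01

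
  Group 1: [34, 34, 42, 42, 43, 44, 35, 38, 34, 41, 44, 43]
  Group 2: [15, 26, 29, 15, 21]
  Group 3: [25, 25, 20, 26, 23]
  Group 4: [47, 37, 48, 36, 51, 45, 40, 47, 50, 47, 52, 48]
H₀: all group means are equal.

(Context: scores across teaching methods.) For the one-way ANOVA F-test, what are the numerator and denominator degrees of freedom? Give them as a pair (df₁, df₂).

degrees of freedom = [3, 30]

k = 4 groups, N = 34 total
df = (k−1, N−k) = (4−1, 34−4) = (3, 30)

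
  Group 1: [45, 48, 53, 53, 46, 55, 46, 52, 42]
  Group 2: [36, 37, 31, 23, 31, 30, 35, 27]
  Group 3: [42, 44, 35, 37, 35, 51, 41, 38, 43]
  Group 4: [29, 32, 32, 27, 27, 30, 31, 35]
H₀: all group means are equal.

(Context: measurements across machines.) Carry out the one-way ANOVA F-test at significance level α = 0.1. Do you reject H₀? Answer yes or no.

reject H₀: yes

Group means [48.89, 31.25, 40.67, 30.38], grand mean 38.206
SSB = Σnᵢ(x̄ᵢ−x̄)² = 1959.295; SSW = ΣΣ(x−x̄ᵢ)² = 580.264
MSB = 1959.295/3 = 653.0983; MSW = 580.264/30 = 19.3421
F = MSB/MSW = 33.7656
df = (3, 30)
p-value (upper-tail) = 0.00000
At α=0.1: p < α → reject H₀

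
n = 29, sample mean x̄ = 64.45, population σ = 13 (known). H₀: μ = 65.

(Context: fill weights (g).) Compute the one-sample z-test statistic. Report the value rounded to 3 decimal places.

test statistic = -0.228

SE = σ/√n = 13/√29 = 2.4140
z = (x̄−μ₀)/SE = (64.45−65)/2.4140 = -0.2278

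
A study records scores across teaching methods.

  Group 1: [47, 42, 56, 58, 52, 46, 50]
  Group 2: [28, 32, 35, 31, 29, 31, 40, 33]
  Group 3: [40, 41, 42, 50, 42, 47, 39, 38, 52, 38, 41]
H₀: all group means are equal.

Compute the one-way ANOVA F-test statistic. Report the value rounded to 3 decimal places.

test statistic = 26.513

Group means [50.14, 32.38, 42.73], grand mean 41.538
SSB = Σnᵢ(x̄ᵢ−x̄)² = 1205.548; SSW = ΣΣ(x−x̄ᵢ)² = 522.914
MSB = 1205.548/2 = 602.7738; MSW = 522.914/23 = 22.7354
F = MSB/MSW = 26.5126
df = (2, 23)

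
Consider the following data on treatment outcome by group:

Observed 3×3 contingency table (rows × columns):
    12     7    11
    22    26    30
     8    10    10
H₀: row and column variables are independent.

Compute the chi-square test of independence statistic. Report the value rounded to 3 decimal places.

Row totals [30, 78, 28], col totals [42, 43, 51], n=136
χ² = (12−9.26)²/9.26 + (7−9.49)²/9.49 + (11−11.25)²/11.25 + (22−24.09)²/24.09 + (26−24.66)²/24.66 + (30−29.25)²/29.25 + (8−8.65)²/8.65 + (10−8.85)²/8.85 + (10−10.50)²/10.50 = 1.9580
df = 4

test statistic = 1.958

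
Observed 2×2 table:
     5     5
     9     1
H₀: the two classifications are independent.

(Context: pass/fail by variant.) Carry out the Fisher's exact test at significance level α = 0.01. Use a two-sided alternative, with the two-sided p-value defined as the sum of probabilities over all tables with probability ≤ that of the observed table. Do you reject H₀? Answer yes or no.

reject H₀: no

Margins: r₁=10, r₂=10, c₁=14, c₂=6, n=20
p_obs = C(10,5)·C(10,9)/C(20,14); sum pmf over tables with pmf ≤ p_obs
p-value (two-sided) = 0.14087
At α=0.01: p ≥ α → fail to reject H₀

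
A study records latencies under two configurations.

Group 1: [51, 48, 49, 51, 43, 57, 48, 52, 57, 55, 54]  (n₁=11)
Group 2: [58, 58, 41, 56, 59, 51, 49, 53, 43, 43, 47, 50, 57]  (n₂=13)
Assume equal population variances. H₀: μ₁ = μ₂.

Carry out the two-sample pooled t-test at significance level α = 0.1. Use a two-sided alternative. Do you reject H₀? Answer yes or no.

x̄₁=51.364, s₁=4.273, n₁=11
x̄₂=51.154, s₂=6.296, n₂=13
s_p² = [10·4.273² + 12·6.296²]/22 = 29.9199
SE = √(s_p²·(1/11+1/13)) = 2.2409
t = (51.364−51.154)/2.2409 = 0.0936
df = 22
p-value (two-sided) = 0.92626
At α=0.1: p ≥ α → fail to reject H₀

reject H₀: no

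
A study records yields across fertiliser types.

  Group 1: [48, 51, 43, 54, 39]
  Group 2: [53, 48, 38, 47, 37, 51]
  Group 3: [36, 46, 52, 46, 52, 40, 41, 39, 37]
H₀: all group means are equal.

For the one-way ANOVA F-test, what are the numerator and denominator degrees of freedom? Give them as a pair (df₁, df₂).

degrees of freedom = [2, 17]

k = 3 groups, N = 20 total
df = (k−1, N−k) = (3−1, 20−3) = (2, 17)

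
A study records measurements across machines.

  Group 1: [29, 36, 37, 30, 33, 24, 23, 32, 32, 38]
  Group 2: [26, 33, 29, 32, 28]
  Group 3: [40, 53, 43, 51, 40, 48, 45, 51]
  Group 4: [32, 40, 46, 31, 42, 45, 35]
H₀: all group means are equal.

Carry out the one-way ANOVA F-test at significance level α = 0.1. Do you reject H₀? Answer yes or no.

reject H₀: yes

Group means [31.40, 29.60, 46.38, 38.71], grand mean 36.800
SSB = Σnᵢ(x̄ᵢ−x̄)² = 1309.896; SSW = ΣΣ(x−x̄ᵢ)² = 672.904
MSB = 1309.896/3 = 436.6321; MSW = 672.904/26 = 25.8809
F = MSB/MSW = 16.8708
df = (3, 26)
p-value (upper-tail) = 0.00000
At α=0.1: p < α → reject H₀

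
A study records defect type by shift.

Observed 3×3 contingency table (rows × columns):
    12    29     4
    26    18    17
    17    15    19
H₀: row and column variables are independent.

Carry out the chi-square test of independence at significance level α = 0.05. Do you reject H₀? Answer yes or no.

reject H₀: yes

Row totals [45, 61, 51], col totals [55, 62, 40], n=157
χ² = (12−15.76)²/15.76 + (29−17.77)²/17.77 + (4−11.46)²/11.46 + (26−21.37)²/21.37 + (18−24.09)²/24.09 + (17−15.54)²/15.54 + (17−17.87)²/17.87 + (15−20.14)²/20.14 + (19−12.99)²/12.99 = 19.6650
df = 4
p-value (upper-tail) = 0.00058
At α=0.05: p < α → reject H₀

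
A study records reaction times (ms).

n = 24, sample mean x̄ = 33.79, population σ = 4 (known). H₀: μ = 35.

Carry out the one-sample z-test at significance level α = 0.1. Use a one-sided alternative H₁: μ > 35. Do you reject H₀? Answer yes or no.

SE = σ/√n = 4/√24 = 0.8165
z = (x̄−μ₀)/SE = (33.79−35)/0.8165 = -1.4819
p-value (one-sided, H₁ greater) = 0.93082
At α=0.1: p ≥ α → fail to reject H₀

reject H₀: no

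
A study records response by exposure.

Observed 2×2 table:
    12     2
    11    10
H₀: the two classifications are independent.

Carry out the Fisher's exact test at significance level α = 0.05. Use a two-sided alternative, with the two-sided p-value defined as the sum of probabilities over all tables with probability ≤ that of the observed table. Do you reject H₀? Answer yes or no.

reject H₀: no

Margins: r₁=14, r₂=21, c₁=23, c₂=12, n=35
p_obs = C(14,12)·C(21,11)/C(35,23); sum pmf over tables with pmf ≤ p_obs
p-value (two-sided) = 0.06973
At α=0.05: p ≥ α → fail to reject H₀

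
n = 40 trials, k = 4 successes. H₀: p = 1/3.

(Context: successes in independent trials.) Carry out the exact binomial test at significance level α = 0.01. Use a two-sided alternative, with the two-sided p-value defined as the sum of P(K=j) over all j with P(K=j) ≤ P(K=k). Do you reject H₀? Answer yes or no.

reject H₀: yes

Exact binomial: n=40, k=4, p₀=1/3=0.3333
P(X=j) = C(n,j)·p₀^j·(1−p₀)^(n−j); p = Σ P(X=j) over j with P(X=j) ≤ P(X=4)
p-value (two-sided) = 0.00114
At α=0.01: p < α → reject H₀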